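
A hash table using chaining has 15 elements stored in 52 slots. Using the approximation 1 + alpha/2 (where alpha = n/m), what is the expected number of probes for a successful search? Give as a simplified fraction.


Load factor alpha = n/m = 15/52
Expected probes = 1 + alpha/2 = 1 + 15/(2*52)
= 1 + 15/104
= 104/104 + 15/104
= 119/104


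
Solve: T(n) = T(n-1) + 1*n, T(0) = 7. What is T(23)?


Expanding the recurrence:
T(23) = T(22) + 1*23
       = T(21) + 1*22 + 1*23
       ...
       = T(0) + 1*(1 + 2 + ... + 23)
       = 7 + 1 * 23*24/2
       = 7 + 1 * 276
       = 7 + 276 = 283


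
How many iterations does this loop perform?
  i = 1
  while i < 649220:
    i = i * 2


The loop variable doubles each iteration:
i = 1 -> 2 -> 4 -> 8 -> 16 -> 32 -> 64 -> 128 -> 256 -> 512 -> 1024 -> 2048 -> 4096 -> 8192 -> 16384 -> 32768 -> 65536 -> 131072 -> 262144 -> 524288 -> 1048576 (stop, 1048576 >= 649220)
Number of doublings = ceil(log2(649220)) = 20


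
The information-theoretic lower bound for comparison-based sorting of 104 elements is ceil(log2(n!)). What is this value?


A binary decision tree of height h has at most 2^h leaves and needs at least n! of them, so h >= ceil(log2(n!)).
104! is far too large to multiply out, so use Stirling's series:
  ln(n!) ~ n ln n - n + (1/2) ln(2 pi n) + 1/(12n)  (error below 1/(360 n^3), negligible here)
  ln(104) = 4.6443909
  n ln n = 104 * 4.6443909 = 483.0167
  (1/2) ln(2 pi * 104) = (1/2) ln(653.4513) = 3.2411
  1/(12*104) = 0.0008
  ln(104!) ~ 483.0167 - 104 + 3.2411 + 0.0008 = 382.2586
Convert to base 2: log2(104!) = 382.2586 / ln 2 = 382.2586 / 0.69314718 = 551.4826
ceil(551.4826) = 552


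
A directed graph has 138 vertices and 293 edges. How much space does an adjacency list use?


Adjacency list: one list head per vertex + one entry per edge
Vertex heads: 138
Edge entries: 293
Total = 138 + 293 = 431


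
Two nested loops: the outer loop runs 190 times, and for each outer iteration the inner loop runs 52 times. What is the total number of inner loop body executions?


Outer loop: 190 iterations
Inner loop: 52 iterations per outer iteration
Total = 190 * 52 = 9880


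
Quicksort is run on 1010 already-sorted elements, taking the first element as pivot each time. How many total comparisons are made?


Sum of comparisons per partition:
1009 + 1008 + ... + 1 + 0
= 1010 * (1010 - 1) / 2
= 1010 * 1009 / 2
= 509545


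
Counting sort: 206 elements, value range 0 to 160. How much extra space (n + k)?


n = 206 (output array)
k = 161 (count array for 161 distinct values)
Extra space = 206 + 161 = 367


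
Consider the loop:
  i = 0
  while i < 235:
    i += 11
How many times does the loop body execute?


Starting at i = 0, each iteration adds 11.
Iterations until i >= 235:
  Iteration 1: i = 0 -> i = 11
  Iteration 2: i = 11 -> i = 22
  Iteration 3: i = 22 -> i = 33
  Iteration 4: i = 33 -> i = 44
  Iteration 5: i = 44 -> i = 55
  Iteration 6: i = 55 -> i = 66
  Iteration 7: i = 66 -> i = 77
  Iteration 8: i = 77 -> i = 88
  ... continuing ...
Total iterations = ceil(235/11) = 22


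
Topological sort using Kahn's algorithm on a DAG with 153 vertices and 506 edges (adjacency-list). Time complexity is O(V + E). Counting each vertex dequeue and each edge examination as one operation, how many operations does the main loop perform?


Kahn's algorithm:
  1. Compute in-degrees: O(V + E)
  2. Process queue: each vertex dequeued once (O(V))
     each edge examined once (O(E))
Total = V + E = 153 + 506 = 659


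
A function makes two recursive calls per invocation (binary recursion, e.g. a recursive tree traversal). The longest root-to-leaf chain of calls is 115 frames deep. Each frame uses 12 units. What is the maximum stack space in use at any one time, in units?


Binary recursion: the two calls run one after the other, so only one root-to-leaf chain of frames is on the stack at a time.
Maximum depth (longest chain) = 115 frames
Each frame = 12 units
Max stack space = 115 * 12 = 1380


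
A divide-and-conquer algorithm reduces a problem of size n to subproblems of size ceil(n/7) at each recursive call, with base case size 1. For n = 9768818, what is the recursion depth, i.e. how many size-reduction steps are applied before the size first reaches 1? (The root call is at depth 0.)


Each step divides the size by 7 (rounding up); after k steps the size is ceil(n/7^k), which equals 1 exactly when 7^k >= n.
So the depth is the smallest k with 7^k >= 9768818, i.e. ceil(log_7(9768818)).
7^8 = 5764801 < 9768818 <= 40353607 = 7^9
Recursion depth = 9


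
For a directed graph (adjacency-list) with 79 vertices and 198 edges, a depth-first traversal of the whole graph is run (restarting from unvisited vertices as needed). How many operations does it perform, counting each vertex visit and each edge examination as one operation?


A full DFS traversal visits each vertex once and examines each edge once.
V = 79
E = 198
Sum = 79 + 198 = 277


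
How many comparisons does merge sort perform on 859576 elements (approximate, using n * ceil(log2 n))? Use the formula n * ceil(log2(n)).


Recursion depth: ceil(log2(859576)) = 20
Each recursion level merges n = 859576 elements
Total = 859576 * 20 = 17191520


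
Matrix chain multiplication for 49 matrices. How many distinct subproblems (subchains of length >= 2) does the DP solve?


Subproblems are indexed by (i, j) where i < j.
Number of such pairs = n*(n-1)/2
= 49 * 48 / 2
= 1176


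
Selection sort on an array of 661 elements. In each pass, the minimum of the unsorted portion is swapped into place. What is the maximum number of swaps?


Selection sort performs one swap per pass:
  Pass 1: find min in positions 0 to 660, swap with position 0
  Pass 2: find min in positions 1 to 660, swap with position 1
  Pass 3: find min in positions 2 to 660, swap with position 2
  Pass 4: find min in positions 3 to 660, swap with position 3
  Pass 5: find min in positions 4 to 660, swap with position 4
  ... (655 more passes)
Total passes (and swaps) = n - 1 = 661 - 1 = 660


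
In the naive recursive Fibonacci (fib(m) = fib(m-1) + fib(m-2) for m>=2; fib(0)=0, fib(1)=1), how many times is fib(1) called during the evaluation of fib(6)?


Let N(m) = number of times fib(m) is called while evaluating fib(6).
N(6) = 1 (the initial call).
N(5) = 1 (only fib(6) calls it).
For 1 <= m <= 4: fib(m) is called by fib(m+1) and fib(m+2), so
  N(m) = N(m+1) + N(m+2).
fib(0) is called only by fib(2), so N(0) = N(2).
Walk down from m=6:
  N(6)=1, N(5)=1, N(4)=2, N(3)=3, N(2)=5, N(1)=8
N(1) = 8


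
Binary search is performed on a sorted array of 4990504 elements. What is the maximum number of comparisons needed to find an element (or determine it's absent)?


Binary search halves the search space each comparison:
  Step 1: search space = 4990504 -> 2495252
  Step 2: search space = 2495252 -> 1247626
  Step 3: search space = 1247626 -> 623813
  Step 4: search space = 623813 -> 311906
  Step 5: search space = 311906 -> 155953
  Step 6: search space = 155953 -> 77976
  Step 7: search space = 77976 -> 38988
  Step 8: search space = 38988 -> 19494
  Step 9: search space = 19494 -> 9747
  Step 10: search space = 9747 -> 4873
  Step 11: search space = 4873 -> 2436
  Step 12: search space = 2436 -> 1218
  Step 13: search space = 1218 -> 609
  Step 14: search space = 609 -> 304
  Step 15: search space = 304 -> 152
  Step 16: search space = 152 -> 76
  Step 17: search space = 76 -> 38
  Step 18: search space = 38 -> 19
  Step 19: search space = 19 -> 9
  Step 20: search space = 9 -> 4
  Step 21: search space = 4 -> 2
  Step 22: search space = 2 -> 1
  Step 23: search space = 1 (final check)
Maximum comparisons = floor(log2(4990504)) + 1 = 22 + 1 = 23


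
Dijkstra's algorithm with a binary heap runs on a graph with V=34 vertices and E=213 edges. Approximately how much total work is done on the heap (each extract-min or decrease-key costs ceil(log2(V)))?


Dijkstra with a binary heap: each vertex is extracted once, each edge may relax once.
Each heap operation costs O(log V).
V + E = 34 + 213 = 247
ceil(log2(34)) = 6 (since 2^5 = 32 < 34 <= 64 = 2^6)
Total heap work = (V+E) * ceil(log2(V)) = 247 * 6 = 1482


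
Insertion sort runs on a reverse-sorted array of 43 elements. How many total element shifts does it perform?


Sum of shifts = 1 + 2 + 3 + ... + 42
= 43 * 42 / 2
= 1806 / 2
= 903


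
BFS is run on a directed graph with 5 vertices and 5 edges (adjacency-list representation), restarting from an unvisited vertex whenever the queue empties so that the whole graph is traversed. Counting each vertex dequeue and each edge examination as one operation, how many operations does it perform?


A full BFS traversal dequeues each vertex exactly once and examines each directed edge exactly once.
V = 5 (vertex processing cost)
E = 5 (edge examination cost)
Total operations proportional to V + E = 5 + 5 = 10


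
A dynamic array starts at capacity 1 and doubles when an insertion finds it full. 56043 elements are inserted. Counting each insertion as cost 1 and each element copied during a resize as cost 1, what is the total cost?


n = 56043
Insertion costs: 56043
Resizes copy 1, 2, 4, ... up to the largest power of 2 that is <= n-1 = 56042, i.e. 32768.
Copy costs = 1 + 2 + 4 + 8 + 16 + 32 + 64 + 128 + 256 + 512 + 1024 + 2048 + 4096 + 8192 + 16384 + 32768 = 65535
Total = 56043 + 65535 = 121578


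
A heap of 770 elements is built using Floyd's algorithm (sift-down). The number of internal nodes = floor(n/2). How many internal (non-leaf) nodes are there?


Leaf nodes occupy roughly half the array.
Sift-down is called for each internal node, starting from the last one.
Internal nodes = floor(n/2) = floor(770/2) = 385


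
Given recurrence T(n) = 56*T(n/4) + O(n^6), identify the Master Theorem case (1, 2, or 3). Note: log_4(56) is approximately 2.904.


Master Theorem parameters: a=56, b=4, c=6
log_b(a) = 2.904
Compare b^c with a: 4^6 = 4096 > 56, so c > log_b(a).
Comparing c=6 vs log_b(a)=2.904:
6 > 2.904 => Case 3
Result: T(n) = O(n^6)
Master Theorem case = 3


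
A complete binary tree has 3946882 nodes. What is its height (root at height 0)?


In a complete binary tree, level k holds nodes 2^k .. 2^(k+1)-1 (1-indexed).
Height = floor(log2(n)) = floor(log2(3946882)) = 21
Check: 2^21 = 2097152 <= 3946882 < 4194304 = 2^22


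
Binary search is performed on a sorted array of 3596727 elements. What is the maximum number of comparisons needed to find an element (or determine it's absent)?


Binary search halves the search space each comparison:
  Step 1: search space = 3596727 -> 1798363
  Step 2: search space = 1798363 -> 899181
  Step 3: search space = 899181 -> 449590
  Step 4: search space = 449590 -> 224795
  Step 5: search space = 224795 -> 112397
  Step 6: search space = 112397 -> 56198
  Step 7: search space = 56198 -> 28099
  Step 8: search space = 28099 -> 14049
  Step 9: search space = 14049 -> 7024
  Step 10: search space = 7024 -> 3512
  Step 11: search space = 3512 -> 1756
  Step 12: search space = 1756 -> 878
  Step 13: search space = 878 -> 439
  Step 14: search space = 439 -> 219
  Step 15: search space = 219 -> 109
  Step 16: search space = 109 -> 54
  Step 17: search space = 54 -> 27
  Step 18: search space = 27 -> 13
  Step 19: search space = 13 -> 6
  Step 20: search space = 6 -> 3
  Step 21: search space = 3 -> 1
  Step 22: search space = 1 (final check)
Maximum comparisons = floor(log2(3596727)) + 1 = 21 + 1 = 22


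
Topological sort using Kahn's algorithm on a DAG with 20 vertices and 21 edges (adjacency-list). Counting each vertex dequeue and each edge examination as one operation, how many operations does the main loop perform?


Kahn's algorithm:
  1. Compute in-degrees: O(V + E)
  2. Process queue: each vertex dequeued once (O(V))
     each edge examined once (O(E))
Total = V + E = 20 + 21 = 41


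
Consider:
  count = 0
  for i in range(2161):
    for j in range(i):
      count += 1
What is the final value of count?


For each i, the inner loop runs i times:
  i=0: inner runs 0 times
  i=1: inner runs 1 time
  i=2: inner runs 2 times
  i=3: inner runs 3 times
  i=4: inner runs 4 times
  i=5: inner runs 5 times
  i=6: inner runs 6 times
  i=7: inner runs 7 times
  ...
Total = 0 + 1 + 2 + ... + 2160 = 2161*(2161-1)/2 = 2333880


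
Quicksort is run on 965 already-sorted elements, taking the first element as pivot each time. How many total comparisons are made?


Sum of comparisons per partition:
964 + 963 + ... + 1 + 0
= 965 * (965 - 1) / 2
= 965 * 964 / 2
= 465130


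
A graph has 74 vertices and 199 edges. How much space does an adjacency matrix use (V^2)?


Adjacency matrix: V x V grid of entries
Space = V^2 = 74^2 = 74 * 74 = 5476


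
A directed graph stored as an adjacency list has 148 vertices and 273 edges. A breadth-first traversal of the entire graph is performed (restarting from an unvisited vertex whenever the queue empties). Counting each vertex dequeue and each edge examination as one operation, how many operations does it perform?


A full BFS traversal dequeues each vertex once and examines each edge once.
Vertex visits: 148
Edge visits: 273
V + E = 148 + 273 = 421


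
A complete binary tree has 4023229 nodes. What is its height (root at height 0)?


In a complete binary tree, level k holds nodes 2^k .. 2^(k+1)-1 (1-indexed).
Height = floor(log2(n)) = floor(log2(4023229)) = 21
Check: 2^21 = 2097152 <= 4023229 < 4194304 = 2^22


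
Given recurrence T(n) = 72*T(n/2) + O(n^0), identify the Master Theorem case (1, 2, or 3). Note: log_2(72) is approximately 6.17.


Master Theorem parameters: a=72, b=2, c=0
log_b(a) = 6.17
Compare b^c with a: 2^0 = 1 < 72, so c < log_b(a).
Comparing c=0 vs log_b(a)=6.17:
0 < 6.17 => Case 1
Result: T(n) = O(n^(log_2 72)) ~ O(n^6.17)
Master Theorem case = 1


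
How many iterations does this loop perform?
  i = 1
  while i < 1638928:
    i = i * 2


The loop variable doubles each iteration:
i = 1 -> 2 -> 4 -> 8 -> 16 -> 32 -> 64 -> 128 -> 256 -> 512 -> 1024 -> 2048 -> 4096 -> 8192 -> 16384 -> 32768 -> 65536 -> 131072 -> 262144 -> 524288 -> 1048576 -> 2097152 (stop, 2097152 >= 1638928)
Number of doublings = ceil(log2(1638928)) = 21


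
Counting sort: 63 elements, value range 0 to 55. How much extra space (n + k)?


n = 63 (output array)
k = 56 (count array for 56 distinct values)
Extra space = 63 + 56 = 119


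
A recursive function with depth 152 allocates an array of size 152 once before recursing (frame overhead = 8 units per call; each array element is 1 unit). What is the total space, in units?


Array allocation: 152 units (allocated once)
Stack frames: 152 deep * 8 per frame = 1216 units
Total = 152 + 1216 = 1368


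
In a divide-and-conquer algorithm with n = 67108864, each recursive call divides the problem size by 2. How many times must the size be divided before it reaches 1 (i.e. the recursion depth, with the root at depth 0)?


Number of divisions = log_2(67108864)
Sizes: 67108864 -> 33554432 -> 16777216 -> 8388608 -> 4194304 -> 2097152 -> 1048576 -> 524288 -> 262144 -> 131072 -> 65536 -> 32768 -> 16384 -> 8192 -> 4096 -> 2048 -> 1024 -> 512 -> 256 -> 128 -> 64 -> 32 -> 16 -> 8 -> 4 -> 2 -> 1 (26 divisions)
Recursion depth = 26


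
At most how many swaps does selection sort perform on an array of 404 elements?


Each of the 403 passes places one element in its final position.
Pass 1: swap minimum into position 0
Pass 2: swap minimum of remaining into position 1
...
Pass 403: last two elements, one swap
Maximum swaps = 404 - 1 = 403


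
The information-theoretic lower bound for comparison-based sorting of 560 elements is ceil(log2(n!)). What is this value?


A binary decision tree of height h has at most 2^h leaves and needs at least n! of them, so h >= ceil(log2(n!)).
560! is far too large to multiply out, so use Stirling's series:
  ln(n!) ~ n ln n - n + (1/2) ln(2 pi n) + 1/(12n)  (error below 1/(360 n^3), negligible here)
  ln(560) = 6.3279368
  n ln n = 560 * 6.3279368 = 3543.6446
  (1/2) ln(2 pi * 560) = (1/2) ln(3518.5838) = 4.0829
  1/(12*560) = 0.0001
  ln(560!) ~ 3543.6446 - 560 + 4.0829 + 0.0001 = 2987.7276
Convert to base 2: log2(560!) = 2987.7276 / ln 2 = 2987.7276 / 0.69314718 = 4310.3798
ceil(4310.3798) = 4311


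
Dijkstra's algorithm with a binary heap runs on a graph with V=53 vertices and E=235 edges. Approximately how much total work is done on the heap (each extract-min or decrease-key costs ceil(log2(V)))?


Dijkstra with a binary heap: each vertex is extracted once, each edge may relax once.
Each heap operation costs O(log V).
V + E = 53 + 235 = 288
ceil(log2(53)) = 6 (since 2^5 = 32 < 53 <= 64 = 2^6)
Total heap work = (V+E) * ceil(log2(V)) = 288 * 6 = 1728


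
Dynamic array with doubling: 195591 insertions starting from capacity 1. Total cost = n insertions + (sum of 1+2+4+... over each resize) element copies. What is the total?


n = 195591
Insertion costs: 195591
Resizes copy 1, 2, 4, ... up to the largest power of 2 that is <= n-1 = 195590, i.e. 131072.
Copy costs = 1 + 2 + 4 + 8 + 16 + 32 + 64 + 128 + 256 + 512 + 1024 + 2048 + 4096 + 8192 + 16384 + 32768 + 65536 + 131072 = 262143
Total = 195591 + 262143 = 457734


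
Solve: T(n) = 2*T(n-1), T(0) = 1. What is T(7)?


Unrolling:
T(7) = 2*T(6) = 2^2*T(5) = ... = 2^7*T(0)
= 2^7 * 1
= 128 * 1 = 128


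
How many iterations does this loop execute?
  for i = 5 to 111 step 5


The loop variable i takes values starting at 5 and increments by 5 each iteration.
Sequence: i = 5, 10, 15, 20, 25, 30, 35, 40, 45, ...
The upper bound 111 is inclusive, so the count is floor((last - first) / step) + 1:
floor((111 - 5) / 5) + 1 = floor(106/5) + 1 = 21 + 1 = 22


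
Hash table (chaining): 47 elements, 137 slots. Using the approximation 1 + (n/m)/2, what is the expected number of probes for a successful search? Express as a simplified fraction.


Computing expected probes:
alpha = 47/137
= 1 + alpha/2
= 1 + 47/(2*137)
= (2*137 + 47) / (2*137)
= 321/274


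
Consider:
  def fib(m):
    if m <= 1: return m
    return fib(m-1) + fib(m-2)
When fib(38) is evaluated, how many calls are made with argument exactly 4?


Let N(m) = number of times fib(m) is called while evaluating fib(38).
N(38) = 1 (the initial call).
N(37) = 1 (only fib(38) calls it).
For 1 <= m <= 36: fib(m) is called by fib(m+1) and fib(m+2), so
  N(m) = N(m+1) + N(m+2).
fib(0) is called only by fib(2), so N(0) = N(2).
Walk down from m=38:
  N(38)=1, N(37)=1, N(36)=2, N(35)=3, N(34)=5, N(33)=8, N(32)=13, N(31)=21, N(30)=34, N(29)=55, N(28)=89, N(27)=144, N(26)=233, N(25)=377, N(24)=610, N(23)=987, N(22)=1597, N(21)=2584, N(20)=4181, N(19)=6765, N(18)=10946, N(17)=17711, N(16)=28657, N(15)=46368, N(14)=75025, N(13)=121393, N(12)=196418, N(11)=317811, N(10)=514229, N(9)=832040, N(8)=1346269, N(7)=2178309, N(6)=3524578, N(5)=5702887, N(4)=9227465
N(4) = 9227465


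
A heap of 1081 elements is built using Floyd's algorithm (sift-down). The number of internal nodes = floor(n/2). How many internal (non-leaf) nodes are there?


Leaf nodes occupy roughly half the array.
Sift-down is called for each internal node, starting from the last one.
Internal nodes = floor(n/2) = floor(1081/2) = 540


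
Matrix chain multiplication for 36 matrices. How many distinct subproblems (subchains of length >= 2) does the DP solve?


Subproblems are indexed by (i, j) where i < j.
Number of such pairs = n*(n-1)/2
= 36 * 35 / 2
= 630


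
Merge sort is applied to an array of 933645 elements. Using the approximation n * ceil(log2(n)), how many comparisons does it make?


Merge sort divides the array into halves recursively.
Number of levels = ceil(log2(933645)) = 20
At each level, approximately n = 933645 comparisons are needed for merging.
Total comparisons ~ n * ceil(log2(n)) = 933645 * 20 = 18672900


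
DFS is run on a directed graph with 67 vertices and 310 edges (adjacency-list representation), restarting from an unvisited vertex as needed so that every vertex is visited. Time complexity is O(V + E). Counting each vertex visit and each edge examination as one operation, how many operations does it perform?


A full DFS traversal processes each vertex exactly once (push/pop on stack).
Each directed edge is examined once.
V = 67, E = 310
V + E = 377


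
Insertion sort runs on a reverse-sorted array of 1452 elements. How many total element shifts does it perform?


Sum of shifts = 1 + 2 + 3 + ... + 1451
= 1452 * 1451 / 2
= 2106852 / 2
= 1053426


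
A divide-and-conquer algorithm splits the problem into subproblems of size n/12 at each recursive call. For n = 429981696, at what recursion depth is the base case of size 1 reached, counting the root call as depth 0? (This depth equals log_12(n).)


At each depth, the problem size is divided by 12:
  Depth 0: problem size = 429981696
  Depth 1: problem size = 35831808
  Depth 2: problem size = 2985984
  Depth 3: problem size = 248832
  Depth 4: problem size = 20736
  Depth 5: problem size = 1728
  Depth 6: problem size = 144
  Depth 7: problem size = 12
  Depth 8: problem size = 1 (base case)
The base case is reached at depth log_12(429981696) = 8 (the tree has 9 levels counting depth 0, but the depth asked for is 8).
Recursion depth = 8


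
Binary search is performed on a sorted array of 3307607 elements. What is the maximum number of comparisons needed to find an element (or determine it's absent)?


Binary search halves the search space each comparison:
  Step 1: search space = 3307607 -> 1653803
  Step 2: search space = 1653803 -> 826901
  Step 3: search space = 826901 -> 413450
  Step 4: search space = 413450 -> 206725
  Step 5: search space = 206725 -> 103362
  Step 6: search space = 103362 -> 51681
  Step 7: search space = 51681 -> 25840
  Step 8: search space = 25840 -> 12920
  Step 9: search space = 12920 -> 6460
  Step 10: search space = 6460 -> 3230
  Step 11: search space = 3230 -> 1615
  Step 12: search space = 1615 -> 807
  Step 13: search space = 807 -> 403
  Step 14: search space = 403 -> 201
  Step 15: search space = 201 -> 100
  Step 16: search space = 100 -> 50
  Step 17: search space = 50 -> 25
  Step 18: search space = 25 -> 12
  Step 19: search space = 12 -> 6
  Step 20: search space = 6 -> 3
  Step 21: search space = 3 -> 1
  Step 22: search space = 1 (final check)
Maximum comparisons = floor(log2(3307607)) + 1 = 21 + 1 = 22


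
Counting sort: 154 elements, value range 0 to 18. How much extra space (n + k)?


n = 154 (output array)
k = 19 (count array for 19 distinct values)
Extra space = 154 + 19 = 173


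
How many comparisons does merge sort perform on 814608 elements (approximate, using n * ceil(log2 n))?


Recursion depth: ceil(log2(814608)) = 20
Each recursion level merges n = 814608 elements
Total = 814608 * 20 = 16292160


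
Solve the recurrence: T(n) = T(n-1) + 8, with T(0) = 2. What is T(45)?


Unrolling the recurrence:
T(45) = T(44) + 8
       = T(43) + 8 + 8
       = T(42) + 8*3
       ...
       = T(0) + 8*45
       = 2 + 360 = 362


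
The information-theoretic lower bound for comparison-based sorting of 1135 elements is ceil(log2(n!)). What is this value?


A binary decision tree of height h has at most 2^h leaves and needs at least n! of them, so h >= ceil(log2(n!)).
1135! is far too large to multiply out, so use Stirling's series:
  ln(n!) ~ n ln n - n + (1/2) ln(2 pi n) + 1/(12n)  (error below 1/(360 n^3), negligible here)
  ln(1135) = 7.0343879
  n ln n = 1135 * 7.0343879 = 7984.0303
  (1/2) ln(2 pi * 1135) = (1/2) ln(7131.4153) = 4.4361
  1/(12*1135) = 0.0001
  ln(1135!) ~ 7984.0303 - 1135 + 4.4361 + 0.0001 = 6853.4665
Convert to base 2: log2(1135!) = 6853.4665 / ln 2 = 6853.4665 / 0.69314718 = 9887.4621
ceil(9887.4621) = 9888


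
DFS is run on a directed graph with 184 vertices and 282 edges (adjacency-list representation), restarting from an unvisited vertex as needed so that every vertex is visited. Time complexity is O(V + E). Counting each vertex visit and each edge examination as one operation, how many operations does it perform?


A full DFS traversal processes each vertex exactly once (push/pop on stack).
Each directed edge is examined once.
V = 184, E = 282
V + E = 466


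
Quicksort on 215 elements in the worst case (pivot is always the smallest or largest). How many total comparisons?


In the worst case, each partition step picks the worst pivot:
  Partition 1: 214 comparisons (n-1 elements to compare)
  Partition 2: 213 comparisons
  Partition 3: 212 comparisons
  Partition 4: 211 comparisons
  Partition 5: 210 comparisons
  ...
  Last partition: 0 comparisons
Total = (n-1) + (n-2) + ... + 1 + 0 = n*(n-1)/2
= 215*214/2 = 23005


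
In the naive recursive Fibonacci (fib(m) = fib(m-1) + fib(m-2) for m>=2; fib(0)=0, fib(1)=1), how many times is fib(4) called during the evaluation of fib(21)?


Let N(m) = number of times fib(m) is called while evaluating fib(21).
N(21) = 1 (the initial call).
N(20) = 1 (only fib(21) calls it).
For 1 <= m <= 19: fib(m) is called by fib(m+1) and fib(m+2), so
  N(m) = N(m+1) + N(m+2).
fib(0) is called only by fib(2), so N(0) = N(2).
Walk down from m=21:
  N(21)=1, N(20)=1, N(19)=2, N(18)=3, N(17)=5, N(16)=8, N(15)=13, N(14)=21, N(13)=34, N(12)=55, N(11)=89, N(10)=144, N(9)=233, N(8)=377, N(7)=610, N(6)=987, N(5)=1597, N(4)=2584
N(4) = 2584


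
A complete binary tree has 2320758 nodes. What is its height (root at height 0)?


In a complete binary tree, level k holds nodes 2^k .. 2^(k+1)-1 (1-indexed).
Height = floor(log2(n)) = floor(log2(2320758)) = 21
Check: 2^21 = 2097152 <= 2320758 < 4194304 = 2^22


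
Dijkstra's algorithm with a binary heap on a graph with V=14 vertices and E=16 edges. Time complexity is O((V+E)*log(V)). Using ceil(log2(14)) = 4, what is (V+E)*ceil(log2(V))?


Dijkstra with a binary heap: each vertex is extracted once, each edge may relax once.
Each heap operation costs O(log V).
V + E = 14 + 16 = 30
ceil(log2(14)) = 4 (since 2^3 = 8 < 14 <= 16 = 2^4)
Total heap work = (V+E) * ceil(log2(V)) = 30 * 4 = 120


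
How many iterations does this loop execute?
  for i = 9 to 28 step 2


The loop variable i takes values starting at 9 and increments by 2 each iteration.
Sequence: i = 9, 11, 13, 15, 17, 19, 21, 23, 25, ...
The upper bound 28 is inclusive, so the count is floor((last - first) / step) + 1:
floor((28 - 9) / 2) + 1 = floor(19/2) + 1 = 9 + 1 = 10


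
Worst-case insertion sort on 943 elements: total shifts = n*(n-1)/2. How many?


Sum of shifts = 1 + 2 + 3 + ... + 942
= 943 * 942 / 2
= 888306 / 2
= 444153


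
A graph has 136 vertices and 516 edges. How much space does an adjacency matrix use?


Adjacency matrix: V x V grid of entries
Space = V^2 = 136^2 = 136 * 136 = 18496


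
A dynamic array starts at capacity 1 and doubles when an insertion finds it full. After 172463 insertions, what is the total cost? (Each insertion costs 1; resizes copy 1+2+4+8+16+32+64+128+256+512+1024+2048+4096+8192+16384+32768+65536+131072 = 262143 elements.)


Insertion cost: 172463 (one per element)
Resizes occur just before inserting elements 2, 3, 5, 9, ...
Elements copied at each resize: 1 + 2 + 4 + 8 + 16 + 32 + 64 + 128 + 256 + 512 + 1024 + 2048 + 4096 + 8192 + 16384 + 32768 + 65536 + 131072
Sum of copies = 262143 (geometric series: 2^k - 1)
Total = 172463 + 262143 = 434606


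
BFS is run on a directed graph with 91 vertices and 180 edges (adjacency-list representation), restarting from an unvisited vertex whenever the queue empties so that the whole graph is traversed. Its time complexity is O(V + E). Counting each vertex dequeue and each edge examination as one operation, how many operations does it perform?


A full BFS traversal dequeues each vertex exactly once and examines each directed edge exactly once.
V = 91 (vertex processing cost)
E = 180 (edge examination cost)
Total operations proportional to V + E = 91 + 180 = 271


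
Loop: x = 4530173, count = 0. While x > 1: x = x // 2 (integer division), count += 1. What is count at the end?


The variable x halves each step:
x = 4530173 -> 2265086 -> 1132543 -> 566271 -> 283135 -> 141567 -> 70783 -> 35391 -> 17695 -> 8847 -> 4423 -> 2211 -> 1105 -> 552 -> 276 -> 138 -> 69 -> 34 -> 17 -> 8 -> 4 -> 2 -> 1
Number of halvings = floor(log2(4530173)) = 22


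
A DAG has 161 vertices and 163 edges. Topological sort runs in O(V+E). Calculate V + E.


V = 161 (vertex processing)
E = 163 (edge processing)
V + E = 161 + 163 = 324


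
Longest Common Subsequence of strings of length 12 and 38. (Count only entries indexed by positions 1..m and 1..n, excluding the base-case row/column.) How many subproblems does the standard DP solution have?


DP table indexed by positions in both strings.
First string: 12 positions
Second string: 38 positions
Total = 12 * 38 = 456


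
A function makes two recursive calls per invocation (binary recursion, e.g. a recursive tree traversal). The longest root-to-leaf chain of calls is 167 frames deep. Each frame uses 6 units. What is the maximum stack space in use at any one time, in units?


Binary recursion: the two calls run one after the other, so only one root-to-leaf chain of frames is on the stack at a time.
Maximum depth (longest chain) = 167 frames
Each frame = 6 units
Max stack space = 167 * 6 = 1002


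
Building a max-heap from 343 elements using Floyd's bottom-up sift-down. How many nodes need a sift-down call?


In a heap of 343 elements (0-indexed array):
  Last element index: 342
  Parent of last element: floor((342 - 1) / 2) = 170
  Internal nodes: indices 0 to 170
  Count = floor(343/2) = 171


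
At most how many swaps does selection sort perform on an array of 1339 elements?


Each of the 1338 passes places one element in its final position.
Pass 1: swap minimum into position 0
Pass 2: swap minimum of remaining into position 1
...
Pass 1338: last two elements, one swap
Maximum swaps = 1339 - 1 = 1338


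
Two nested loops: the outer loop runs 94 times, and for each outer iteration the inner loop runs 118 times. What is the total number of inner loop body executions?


Outer loop: 94 iterations
Inner loop: 118 iterations per outer iteration
Total = 94 * 118 = 11092


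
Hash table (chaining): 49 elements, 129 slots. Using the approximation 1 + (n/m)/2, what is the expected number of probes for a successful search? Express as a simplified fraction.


Computing expected probes:
alpha = 49/129
= 1 + alpha/2
= 1 + 49/(2*129)
= (2*129 + 49) / (2*129)
= 307/258


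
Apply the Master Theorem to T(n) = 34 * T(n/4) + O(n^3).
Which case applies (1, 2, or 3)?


The Master Theorem: T(n) = a*T(n/b) + O(n^c)
  a = 34, b = 4, c = 3
log_b(a) = log_4(34) ~ 2.544
Compare b^c with a: 4^3 = 64 > 34, so c > log_b(a).
Since c > log_b(a), Case 3 applies.
T(n) = O(n^3)
Master Theorem case = 3


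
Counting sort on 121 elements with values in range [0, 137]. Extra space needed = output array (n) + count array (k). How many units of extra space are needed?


Output array size: 121 (to store sorted result)
Count array size: 138 (one slot per possible value, range 0 to 137)
Total extra space = 121 + 138 = 259


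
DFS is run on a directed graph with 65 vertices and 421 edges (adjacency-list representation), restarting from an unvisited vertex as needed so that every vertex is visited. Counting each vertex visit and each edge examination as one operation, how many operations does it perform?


A full DFS traversal processes each vertex exactly once (push/pop on stack).
Each directed edge is examined once.
V = 65, E = 421
V + E = 486


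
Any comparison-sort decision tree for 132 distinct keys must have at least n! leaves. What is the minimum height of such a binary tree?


A binary decision tree of height h has at most 2^h leaves and needs at least n! of them, so h >= ceil(log2(n!)).
132! is far too large to multiply out, so use Stirling's series:
  ln(n!) ~ n ln n - n + (1/2) ln(2 pi n) + 1/(12n)  (error below 1/(360 n^3), negligible here)
  ln(132) = 4.8828019
  n ln n = 132 * 4.8828019 = 644.5299
  (1/2) ln(2 pi * 132) = (1/2) ln(829.3805) = 3.3603
  1/(12*132) = 0.0006
  ln(132!) ~ 644.5299 - 132 + 3.3603 + 0.0006 = 515.8908
Convert to base 2: log2(132!) = 515.8908 / ln 2 = 515.8908 / 0.69314718 = 744.2731
ceil(744.2731) = 745


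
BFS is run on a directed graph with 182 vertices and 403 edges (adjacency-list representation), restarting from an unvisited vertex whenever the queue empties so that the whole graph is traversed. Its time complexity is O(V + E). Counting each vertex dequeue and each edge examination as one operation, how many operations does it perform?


A full BFS traversal dequeues each vertex exactly once and examines each directed edge exactly once.
V = 182 (vertex processing cost)
E = 403 (edge examination cost)
Total operations proportional to V + E = 182 + 403 = 585


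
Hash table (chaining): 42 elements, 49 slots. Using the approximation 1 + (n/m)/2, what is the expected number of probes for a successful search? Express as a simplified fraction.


Computing expected probes:
alpha = 42/49
= 1 + alpha/2
= 1 + 42/(2*49)
= (2*49 + 42) / (2*49)
= 140/98 = 10/7


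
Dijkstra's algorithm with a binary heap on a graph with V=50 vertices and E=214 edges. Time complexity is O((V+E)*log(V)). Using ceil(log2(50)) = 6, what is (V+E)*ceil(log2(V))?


Dijkstra with a binary heap: each vertex is extracted once, each edge may relax once.
Each heap operation costs O(log V).
V + E = 50 + 214 = 264
ceil(log2(50)) = 6 (since 2^5 = 32 < 50 <= 64 = 2^6)
Total heap work = (V+E) * ceil(log2(V)) = 264 * 6 = 1584


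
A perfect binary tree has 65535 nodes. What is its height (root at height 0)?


For a perfect binary tree of height h: n = 2^(h+1) - 1, so h = log2(n+1) - 1.
  n + 1 = 65536 = 2^16
  log2(65536) = 16
  height = 16 - 1 = 15


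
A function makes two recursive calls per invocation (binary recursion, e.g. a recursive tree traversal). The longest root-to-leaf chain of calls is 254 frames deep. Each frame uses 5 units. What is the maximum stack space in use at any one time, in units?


Binary recursion: the two calls run one after the other, so only one root-to-leaf chain of frames is on the stack at a time.
Maximum depth (longest chain) = 254 frames
Each frame = 5 units
Max stack space = 254 * 5 = 1270


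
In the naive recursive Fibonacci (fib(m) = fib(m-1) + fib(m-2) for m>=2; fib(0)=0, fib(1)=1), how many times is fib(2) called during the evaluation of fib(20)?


Let N(m) = number of times fib(m) is called while evaluating fib(20).
N(20) = 1 (the initial call).
N(19) = 1 (only fib(20) calls it).
For 1 <= m <= 18: fib(m) is called by fib(m+1) and fib(m+2), so
  N(m) = N(m+1) + N(m+2).
fib(0) is called only by fib(2), so N(0) = N(2).
Walk down from m=20:
  N(20)=1, N(19)=1, N(18)=2, N(17)=3, N(16)=5, N(15)=8, N(14)=13, N(13)=21, N(12)=34, N(11)=55, N(10)=89, N(9)=144, N(8)=233, N(7)=377, N(6)=610, N(5)=987, N(4)=1597, N(3)=2584, N(2)=4181
N(2) = 4181


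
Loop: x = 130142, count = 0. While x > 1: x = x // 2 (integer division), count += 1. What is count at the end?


The variable x halves each step:
x = 130142 -> 65071 -> 32535 -> 16267 -> 8133 -> 4066 -> 2033 -> 1016 -> 508 -> 254 -> 127 -> 63 -> 31 -> 15 -> 7 -> 3 -> 1
Number of halvings = floor(log2(130142)) = 16


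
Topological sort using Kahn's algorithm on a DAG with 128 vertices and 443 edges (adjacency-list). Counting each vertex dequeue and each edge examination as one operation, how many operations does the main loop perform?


Kahn's algorithm:
  1. Compute in-degrees: O(V + E)
  2. Process queue: each vertex dequeued once (O(V))
     each edge examined once (O(E))
Total = V + E = 128 + 443 = 571


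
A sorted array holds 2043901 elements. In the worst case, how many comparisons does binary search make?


Halving sequence: 2043901 -> 1021950 -> 510975 -> 255487 -> 127743 -> 63871 -> 31935 -> 15967 -> 7983 -> 3991 -> 1995 -> 997 -> 498 -> 249 -> 124 -> 62 -> 31 -> 15 -> 7 -> 3 -> 1
Number of halvings = 20
Max comparisons = 20 + 1 = 21


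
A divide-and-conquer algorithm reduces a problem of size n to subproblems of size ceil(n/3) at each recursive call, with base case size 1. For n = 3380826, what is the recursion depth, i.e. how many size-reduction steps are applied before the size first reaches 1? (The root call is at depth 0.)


Each step divides the size by 3 (rounding up); after k steps the size is ceil(n/3^k), which equals 1 exactly when 3^k >= n.
So the depth is the smallest k with 3^k >= 3380826, i.e. ceil(log_3(3380826)).
3^13 = 1594323 < 3380826 <= 4782969 = 3^14
Recursion depth = 14


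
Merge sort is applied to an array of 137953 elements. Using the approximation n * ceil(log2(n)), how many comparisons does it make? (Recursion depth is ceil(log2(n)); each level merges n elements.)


Merge sort divides the array into halves recursively.
Number of levels = ceil(log2(137953)) = 18
At each level, approximately n = 137953 comparisons are needed for merging.
Total comparisons ~ n * ceil(log2(n)) = 137953 * 18 = 2483154


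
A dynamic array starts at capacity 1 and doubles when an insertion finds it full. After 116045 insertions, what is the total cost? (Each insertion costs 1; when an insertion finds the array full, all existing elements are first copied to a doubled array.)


Insertion cost: 116045 (one per element)
Resizes occur just before inserting elements 2, 3, 5, 9, ...
Elements copied at each resize: 1 + 2 + 4 + 8 + 16 + 32 + 64 + 128 + 256 + 512 + 1024 + 2048 + 4096 + 8192 + 16384 + 32768 + 65536
Sum of copies = 131071 (geometric series: 2^k - 1)
Total = 116045 + 131071 = 247116


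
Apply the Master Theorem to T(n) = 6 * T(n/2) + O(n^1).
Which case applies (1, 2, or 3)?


The Master Theorem: T(n) = a*T(n/b) + O(n^c)
  a = 6, b = 2, c = 1
log_b(a) = log_2(6) ~ 2.585
Compare b^c with a: 2^1 = 2 < 6, so c < log_b(a).
Since c < log_b(a), Case 1 applies.
T(n) = O(n^(log_2 6)) ~ O(n^2.585)
Master Theorem case = 1


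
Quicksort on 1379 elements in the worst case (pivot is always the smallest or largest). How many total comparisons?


In the worst case, each partition step picks the worst pivot:
  Partition 1: 1378 comparisons (n-1 elements to compare)
  Partition 2: 1377 comparisons
  Partition 3: 1376 comparisons
  Partition 4: 1375 comparisons
  Partition 5: 1374 comparisons
  ...
  Last partition: 0 comparisons
Total = (n-1) + (n-2) + ... + 1 + 0 = n*(n-1)/2
= 1379*1378/2 = 950131


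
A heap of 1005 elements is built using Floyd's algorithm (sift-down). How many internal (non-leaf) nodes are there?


Leaf nodes occupy roughly half the array.
Sift-down is called for each internal node, starting from the last one.
Internal nodes = floor(n/2) = floor(1005/2) = 502


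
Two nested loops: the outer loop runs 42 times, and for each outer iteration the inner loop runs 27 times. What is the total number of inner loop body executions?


Outer loop: 42 iterations
Inner loop: 27 iterations per outer iteration
Total = 42 * 27 = 1134


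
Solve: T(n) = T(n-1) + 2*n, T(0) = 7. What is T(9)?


Expanding the recurrence:
T(9) = T(8) + 2*9
       = T(7) + 2*8 + 2*9
       ...
       = T(0) + 2*(1 + 2 + ... + 9)
       = 7 + 2 * 9*10/2
       = 7 + 2 * 45
       = 7 + 90 = 97


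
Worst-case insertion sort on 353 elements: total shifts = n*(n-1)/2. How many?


Sum of shifts = 1 + 2 + 3 + ... + 352
= 353 * 352 / 2
= 124256 / 2
= 62128


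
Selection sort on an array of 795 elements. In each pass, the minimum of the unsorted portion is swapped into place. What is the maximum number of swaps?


Selection sort performs one swap per pass:
  Pass 1: find min in positions 0 to 794, swap with position 0
  Pass 2: find min in positions 1 to 794, swap with position 1
  Pass 3: find min in positions 2 to 794, swap with position 2
  Pass 4: find min in positions 3 to 794, swap with position 3
  Pass 5: find min in positions 4 to 794, swap with position 4
  ... (789 more passes)
Total passes (and swaps) = n - 1 = 795 - 1 = 794
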